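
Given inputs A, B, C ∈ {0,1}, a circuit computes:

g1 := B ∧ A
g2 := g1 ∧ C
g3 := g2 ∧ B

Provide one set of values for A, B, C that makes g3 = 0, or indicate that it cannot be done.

Check with A=0, B=0, C=1:
g1 = B ∧ A = 0 ∧ 0 = 0
g2 = g1 ∧ C = 0 ∧ 1 = 0
g3 = g2 ∧ B = 0 ∧ 0 = 0
So g3 = 0 as required.

A=0, B=0, C=1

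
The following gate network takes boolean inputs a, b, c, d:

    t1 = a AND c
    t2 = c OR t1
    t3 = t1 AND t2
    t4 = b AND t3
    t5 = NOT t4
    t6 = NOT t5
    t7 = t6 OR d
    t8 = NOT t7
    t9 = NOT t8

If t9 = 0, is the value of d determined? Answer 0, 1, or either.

0

t9 = NOT t8 must be 0, so t8 = 1.
t8 = NOT t7 must be 1, so t7 = 0.
t7 = t6 OR d must be 0, so both t6 = 0 and d = 0.
Every assignment with t9 = 0 has d = 0; there are 7 such assignment(s).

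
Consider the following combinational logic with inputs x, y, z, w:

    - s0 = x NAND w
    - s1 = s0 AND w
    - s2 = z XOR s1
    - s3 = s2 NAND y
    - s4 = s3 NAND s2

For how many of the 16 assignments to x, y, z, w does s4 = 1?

12

s4 = s3 NAND s2 must be 1, so at least one of s3, s2 is 0.
Enumerating the 16 input combinations, 12 give s4 = 1 and 4 give s4 = 0.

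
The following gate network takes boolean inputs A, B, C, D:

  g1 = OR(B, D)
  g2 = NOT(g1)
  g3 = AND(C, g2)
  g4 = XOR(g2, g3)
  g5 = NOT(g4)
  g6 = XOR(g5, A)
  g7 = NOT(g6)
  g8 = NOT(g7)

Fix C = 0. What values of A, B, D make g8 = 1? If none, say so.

A=1 B=0 D=0

g8 = NOT(g7) must be 1, so g7 = 0.
g7 = NOT(g6) must be 0, so g6 = 1.
Check with C = 0 and A=1, B=0, D=0:
g1 = OR(B, D) = OR(0, 0) = 0
g2 = NOT(g1) = NOT 0 = 1
g3 = AND(C, g2) = AND(0, 1) = 0
g4 = XOR(g2, g3) = XOR(1, 0) = 1
g5 = NOT(g4) = NOT 1 = 0
g6 = XOR(g5, A) = XOR(0, 1) = 1
g7 = NOT(g6) = NOT 1 = 0
g8 = NOT(g7) = NOT 0 = 1
So g8 = 1.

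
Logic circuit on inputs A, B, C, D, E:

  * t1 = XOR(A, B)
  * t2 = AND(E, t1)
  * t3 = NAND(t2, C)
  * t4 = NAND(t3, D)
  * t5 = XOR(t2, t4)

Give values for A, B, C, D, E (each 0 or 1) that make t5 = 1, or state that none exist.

A=0, B=0, C=1, D=0, E=1

Check with A=0, B=0, C=1, D=0, E=1:
t1 = XOR(A, B) = XOR(0, 0) = 0
t2 = AND(E, t1) = AND(1, 0) = 0
t3 = NAND(t2, C) = NAND(0, 1) = 1
t4 = NAND(t3, D) = NAND(1, 0) = 1
t5 = XOR(t2, t4) = XOR(0, 1) = 1
So t5 = 1 as required.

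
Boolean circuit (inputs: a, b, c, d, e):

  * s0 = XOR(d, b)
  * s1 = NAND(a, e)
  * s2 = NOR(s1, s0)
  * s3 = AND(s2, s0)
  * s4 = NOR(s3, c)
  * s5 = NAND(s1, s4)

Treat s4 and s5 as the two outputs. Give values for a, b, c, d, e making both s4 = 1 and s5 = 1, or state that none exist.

Check with a=1, b=1, c=0, d=0, e=1:
s0 = XOR(d, b) = XOR(0, 1) = 1
s1 = NAND(a, e) = NAND(1, 1) = 0
s2 = NOR(s1, s0) = NOR(0, 1) = 0
s3 = AND(s2, s0) = AND(0, 1) = 0
s4 = NOR(s3, c) = NOR(0, 0) = 1
s5 = NAND(s1, s4) = NAND(0, 1) = 1
So s4 = 1 and s5 = 1.

a=1, b=1, c=0, d=0, e=1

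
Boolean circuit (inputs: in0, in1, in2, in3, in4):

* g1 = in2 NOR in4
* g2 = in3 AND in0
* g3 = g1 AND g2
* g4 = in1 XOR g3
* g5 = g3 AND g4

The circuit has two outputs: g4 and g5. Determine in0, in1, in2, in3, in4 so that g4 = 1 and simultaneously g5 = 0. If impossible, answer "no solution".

in0=0 in1=1 in2=0 in3=0 in4=1

Check with in0=0 in1=1 in2=0 in3=0 in4=1:
g1 = in2 NOR in4 = 0 NOR 1 = 0
g2 = in3 AND in0 = 0 AND 0 = 0
g3 = g1 AND g2 = 0 AND 0 = 0
g4 = in1 XOR g3 = 1 XOR 0 = 1
g5 = g3 AND g4 = 0 AND 1 = 0
So g4 = 1 and g5 = 0.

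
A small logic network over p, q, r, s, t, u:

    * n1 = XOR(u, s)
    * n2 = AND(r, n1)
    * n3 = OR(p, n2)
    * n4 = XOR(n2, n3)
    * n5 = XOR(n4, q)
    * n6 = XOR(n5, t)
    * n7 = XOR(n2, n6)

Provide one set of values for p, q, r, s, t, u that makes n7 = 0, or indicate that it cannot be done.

n7 = XOR(n2, n6) must be 0, so n2 and n6 are equal.
Check with p=0, q=0, r=1, s=1, t=0, u=1:
n1 = XOR(u, s) = XOR(1, 1) = 0
n2 = AND(r, n1) = AND(1, 0) = 0
n3 = OR(p, n2) = OR(0, 0) = 0
n4 = XOR(n2, n3) = XOR(0, 0) = 0
n5 = XOR(n4, q) = XOR(0, 0) = 0
n6 = XOR(n5, t) = XOR(0, 0) = 0
n7 = XOR(n2, n6) = XOR(0, 0) = 0
So n7 = 0 as required.

p=0, q=0, r=1, s=1, t=0, u=1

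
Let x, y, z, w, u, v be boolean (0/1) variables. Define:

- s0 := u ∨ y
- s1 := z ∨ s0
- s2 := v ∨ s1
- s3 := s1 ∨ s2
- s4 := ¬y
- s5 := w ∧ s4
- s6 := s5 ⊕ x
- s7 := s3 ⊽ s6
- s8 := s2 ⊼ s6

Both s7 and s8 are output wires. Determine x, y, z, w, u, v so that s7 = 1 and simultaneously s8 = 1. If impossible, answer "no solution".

x=1, y=0, z=0, w=1, u=0, v=0

Check with x=1, y=0, z=0, w=1, u=0, v=0:
s0 = u ∨ y = 0 ∨ 0 = 0
s1 = z ∨ s0 = 0 ∨ 0 = 0
s2 = v ∨ s1 = 0 ∨ 0 = 0
s3 = s1 ∨ s2 = 0 ∨ 0 = 0
s4 = ¬y = ¬0 = 1
s5 = w ∧ s4 = 1 ∧ 1 = 1
s6 = s5 ⊕ x = 1 ⊕ 1 = 0
s7 = s3 ⊽ s6 = 0 ⊽ 0 = 1
s8 = s2 ⊼ s6 = 0 ⊼ 0 = 1
So s7 = 1 and s8 = 1.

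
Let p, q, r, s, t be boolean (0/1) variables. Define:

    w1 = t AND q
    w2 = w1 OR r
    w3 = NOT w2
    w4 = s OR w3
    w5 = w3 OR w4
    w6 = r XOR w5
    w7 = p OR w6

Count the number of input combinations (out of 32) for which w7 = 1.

w7 = p OR w6 must be 1, so at least one of p, w6 is 1.
Enumerating the 32 input combinations, 27 give w7 = 1 and 5 give w7 = 0.

27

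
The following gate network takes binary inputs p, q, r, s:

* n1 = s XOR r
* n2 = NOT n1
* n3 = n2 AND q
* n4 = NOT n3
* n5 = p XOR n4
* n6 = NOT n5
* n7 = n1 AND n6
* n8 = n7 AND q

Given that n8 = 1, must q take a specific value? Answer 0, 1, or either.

1

n8 = n7 AND q must be 1, so both n7 = 1 and q = 1.
n7 = n1 AND n6 must be 1, so both n1 = 1 and n6 = 1.
n1 = s XOR r must be 1, so s and r differ.
Every assignment with n8 = 1 has q = 1; there are 2 such assignment(s).
  p=1, q=1, r=0, s=1
  p=1, q=1, r=1, s=0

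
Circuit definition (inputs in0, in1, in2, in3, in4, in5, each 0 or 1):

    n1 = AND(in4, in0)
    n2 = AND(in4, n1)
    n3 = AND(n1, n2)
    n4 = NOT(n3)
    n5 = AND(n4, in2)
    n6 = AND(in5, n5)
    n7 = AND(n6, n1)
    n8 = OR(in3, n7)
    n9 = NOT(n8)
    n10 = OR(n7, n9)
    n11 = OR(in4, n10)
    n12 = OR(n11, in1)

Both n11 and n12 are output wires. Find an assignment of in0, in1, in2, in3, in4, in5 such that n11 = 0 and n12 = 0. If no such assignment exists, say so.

Check with in0=1 in1=0 in2=0 in3=1 in4=0 in5=1:
n1 = AND(in4, in0) = AND(0, 1) = 0
n2 = AND(in4, n1) = AND(0, 0) = 0
n3 = AND(n1, n2) = AND(0, 0) = 0
n4 = NOT(n3) = NOT 0 = 1
n5 = AND(n4, in2) = AND(1, 0) = 0
n6 = AND(in5, n5) = AND(1, 0) = 0
n7 = AND(n6, n1) = AND(0, 0) = 0
n8 = OR(in3, n7) = OR(1, 0) = 1
n9 = NOT(n8) = NOT 1 = 0
n10 = OR(n7, n9) = OR(0, 0) = 0
n11 = OR(in4, n10) = OR(0, 0) = 0
n12 = OR(n11, in1) = OR(0, 0) = 0
So n11 = 0 and n12 = 0.

in0=1 in1=0 in2=0 in3=1 in4=0 in5=1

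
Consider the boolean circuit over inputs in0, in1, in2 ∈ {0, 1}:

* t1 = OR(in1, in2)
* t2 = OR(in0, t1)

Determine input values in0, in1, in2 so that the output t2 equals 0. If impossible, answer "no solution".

in0=0, in1=0, in2=0

t2 = OR(in0, t1) must be 0, so both in0 = 0 and t1 = 0.
t1 = OR(in1, in2) must be 0, so both in1 = 0 and in2 = 0.
Check with in0=0, in1=0, in2=0:
t1 = OR(in1, in2) = OR(0, 0) = 0
t2 = OR(in0, t1) = OR(0, 0) = 0
So t2 = 0 as required.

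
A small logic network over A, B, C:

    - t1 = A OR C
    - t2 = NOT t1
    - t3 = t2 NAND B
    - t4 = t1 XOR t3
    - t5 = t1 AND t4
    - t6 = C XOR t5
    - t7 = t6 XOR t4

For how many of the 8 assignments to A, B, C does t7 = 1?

t7 = t6 XOR t4 must be 1, so t6 and t4 differ.
Enumerating the 8 input combinations, 5 give t7 = 1 and 3 give t7 = 0.

5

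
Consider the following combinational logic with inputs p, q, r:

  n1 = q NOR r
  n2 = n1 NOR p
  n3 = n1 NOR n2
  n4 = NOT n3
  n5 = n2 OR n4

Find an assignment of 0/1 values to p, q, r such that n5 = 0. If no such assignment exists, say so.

n5 = n2 OR n4 must be 0, so both n2 = 0 and n4 = 0.
n2 = n1 NOR p must be 0, so at least one of n1, p is 1.
Check with p=1, q=1, r=0:
n1 = q NOR r = 1 NOR 0 = 0
n2 = n1 NOR p = 0 NOR 1 = 0
n3 = n1 NOR n2 = 0 NOR 0 = 1
n4 = NOT n3 = NOT 1 = 0
n5 = n2 OR n4 = 0 OR 0 = 0
So n5 = 0 as required.

p=1, q=1, r=0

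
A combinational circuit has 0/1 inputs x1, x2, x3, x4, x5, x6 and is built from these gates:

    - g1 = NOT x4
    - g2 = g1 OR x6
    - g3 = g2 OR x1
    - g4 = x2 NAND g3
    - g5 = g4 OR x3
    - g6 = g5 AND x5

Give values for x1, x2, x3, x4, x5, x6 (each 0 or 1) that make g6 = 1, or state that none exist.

x1=0 x2=0 x3=0 x4=1 x5=1 x6=1

Check with x1=0 x2=0 x3=0 x4=1 x5=1 x6=1:
g1 = NOT x4 = NOT 1 = 0
g2 = g1 OR x6 = 0 OR 1 = 1
g3 = g2 OR x1 = 1 OR 0 = 1
g4 = x2 NAND g3 = 0 NAND 1 = 1
g5 = g4 OR x3 = 1 OR 0 = 1
g6 = g5 AND x5 = 1 AND 1 = 1
So g6 = 1 as required.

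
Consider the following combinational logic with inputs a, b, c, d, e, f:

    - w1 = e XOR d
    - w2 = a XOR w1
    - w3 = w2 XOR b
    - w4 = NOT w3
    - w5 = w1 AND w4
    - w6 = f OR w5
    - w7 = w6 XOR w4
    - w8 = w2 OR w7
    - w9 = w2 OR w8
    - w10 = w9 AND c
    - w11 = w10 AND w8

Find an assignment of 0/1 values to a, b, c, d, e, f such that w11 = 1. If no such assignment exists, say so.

w11 = w10 AND w8 must be 1, so both w10 = 1 and w8 = 1.
w10 = w9 AND c must be 1, so both w9 = 1 and c = 1.
Check with a=0, b=0, c=1, d=1, e=0, f=0:
w1 = e XOR d = 0 XOR 1 = 1
w2 = a XOR w1 = 0 XOR 1 = 1
w3 = w2 XOR b = 1 XOR 0 = 1
w4 = NOT w3 = NOT 1 = 0
w5 = w1 AND w4 = 1 AND 0 = 0
w6 = f OR w5 = 0 OR 0 = 0
w7 = w6 XOR w4 = 0 XOR 0 = 0
w8 = w2 OR w7 = 1 OR 0 = 1
w9 = w2 OR w8 = 1 OR 1 = 1
w10 = w9 AND c = 1 AND 1 = 1
w11 = w10 AND w8 = 1 AND 1 = 1
So w11 = 1 as required.

a=0, b=0, c=1, d=1, e=0, f=0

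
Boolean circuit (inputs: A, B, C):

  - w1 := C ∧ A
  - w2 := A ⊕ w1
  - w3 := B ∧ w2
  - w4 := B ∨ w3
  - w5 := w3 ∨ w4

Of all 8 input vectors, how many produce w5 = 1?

w5 = w3 ∨ w4 must be 1, so at least one of w3, w4 is 1.
Enumerating the 8 input combinations, 4 give w5 = 1 and 4 give w5 = 0.

4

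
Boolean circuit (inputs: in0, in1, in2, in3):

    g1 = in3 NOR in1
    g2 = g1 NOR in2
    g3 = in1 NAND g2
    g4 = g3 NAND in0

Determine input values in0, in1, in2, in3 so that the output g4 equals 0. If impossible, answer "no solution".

in0=1, in1=0, in2=1, in3=1

g4 = g3 NAND in0 must be 0, so both g3 = 1 and in0 = 1.
g3 = in1 NAND g2 must be 1, so at least one of in1, g2 is 0.
Check with in0=1, in1=0, in2=1, in3=1:
g1 = in3 NOR in1 = 1 NOR 0 = 0
g2 = g1 NOR in2 = 0 NOR 1 = 0
g3 = in1 NAND g2 = 0 NAND 0 = 1
g4 = g3 NAND in0 = 1 NAND 1 = 0
So g4 = 0 as required.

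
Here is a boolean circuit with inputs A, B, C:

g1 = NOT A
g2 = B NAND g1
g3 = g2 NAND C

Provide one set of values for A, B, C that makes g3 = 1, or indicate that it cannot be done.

A=1, B=1, C=0

Check with A=1, B=1, C=0:
g1 = NOT A = NOT 1 = 0
g2 = B NAND g1 = 1 NAND 0 = 1
g3 = g2 NAND C = 1 NAND 0 = 1
So g3 = 1 as required.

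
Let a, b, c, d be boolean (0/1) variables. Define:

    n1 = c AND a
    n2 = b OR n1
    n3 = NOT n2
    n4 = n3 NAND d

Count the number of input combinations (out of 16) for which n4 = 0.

n4 = n3 NAND d must be 0, so both n3 = 1 and d = 1.
Satisfying assignments:
  a=0, b=0, c=0, d=1
  a=0, b=0, c=1, d=1
  a=1, b=0, c=0, d=1

3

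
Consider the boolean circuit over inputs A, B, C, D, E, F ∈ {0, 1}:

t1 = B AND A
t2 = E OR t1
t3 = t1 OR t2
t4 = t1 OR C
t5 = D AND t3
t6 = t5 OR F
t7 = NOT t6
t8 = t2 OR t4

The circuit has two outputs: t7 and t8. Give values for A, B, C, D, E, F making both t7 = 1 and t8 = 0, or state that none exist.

A=0, B=1, C=0, D=0, E=0, F=0

Check with A=0, B=1, C=0, D=0, E=0, F=0:
t1 = B AND A = 1 AND 0 = 0
t2 = E OR t1 = 0 OR 0 = 0
t3 = t1 OR t2 = 0 OR 0 = 0
t4 = t1 OR C = 0 OR 0 = 0
t5 = D AND t3 = 0 AND 0 = 0
t6 = t5 OR F = 0 OR 0 = 0
t7 = NOT t6 = NOT 0 = 1
t8 = t2 OR t4 = 0 OR 0 = 0
So t7 = 1 and t8 = 0.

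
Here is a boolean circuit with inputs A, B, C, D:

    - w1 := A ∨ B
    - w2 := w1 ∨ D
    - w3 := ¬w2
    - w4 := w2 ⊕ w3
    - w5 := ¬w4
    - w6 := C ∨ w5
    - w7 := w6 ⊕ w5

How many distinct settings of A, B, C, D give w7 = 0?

8

w7 = w6 ⊕ w5 must be 0, so w6 and w5 are equal.
Enumerating the 16 input combinations, 8 give w7 = 0 and 8 give w7 = 1.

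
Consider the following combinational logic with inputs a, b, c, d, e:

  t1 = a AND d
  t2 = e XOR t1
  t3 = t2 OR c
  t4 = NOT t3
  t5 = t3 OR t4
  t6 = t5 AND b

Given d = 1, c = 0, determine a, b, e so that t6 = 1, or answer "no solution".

Check with d = 1, c = 0 and a=1, b=1, e=1:
t1 = a AND d = 1 AND 1 = 1
t2 = e XOR t1 = 1 XOR 1 = 0
t3 = t2 OR c = 0 OR 0 = 0
t4 = NOT t3 = NOT 0 = 1
t5 = t3 OR t4 = 0 OR 1 = 1
t6 = t5 AND b = 1 AND 1 = 1
So t6 = 1.

a=1, b=1, e=1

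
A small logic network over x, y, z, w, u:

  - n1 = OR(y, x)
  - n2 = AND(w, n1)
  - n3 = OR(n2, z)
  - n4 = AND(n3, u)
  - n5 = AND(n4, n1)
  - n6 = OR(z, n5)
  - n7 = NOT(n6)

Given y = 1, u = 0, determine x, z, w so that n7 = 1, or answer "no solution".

Check with y = 1, u = 0 and x=1, z=0, w=1:
n1 = OR(y, x) = OR(1, 1) = 1
n2 = AND(w, n1) = AND(1, 1) = 1
n3 = OR(n2, z) = OR(1, 0) = 1
n4 = AND(n3, u) = AND(1, 0) = 0
n5 = AND(n4, n1) = AND(0, 1) = 0
n6 = OR(z, n5) = OR(0, 0) = 0
n7 = NOT(n6) = NOT 0 = 1
So n7 = 1.

x=1 z=0 w=1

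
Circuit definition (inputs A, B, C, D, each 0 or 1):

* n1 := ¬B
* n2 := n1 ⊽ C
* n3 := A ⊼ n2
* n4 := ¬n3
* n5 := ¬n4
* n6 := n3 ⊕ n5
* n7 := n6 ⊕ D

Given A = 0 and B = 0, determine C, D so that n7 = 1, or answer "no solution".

C=1 D=1

Check with A = 0 and B = 0 and C=1, D=1:
n1 = ¬B = ¬0 = 1
n2 = n1 ⊽ C = 1 ⊽ 1 = 0
n3 = A ⊼ n2 = 0 ⊼ 0 = 1
n4 = ¬n3 = ¬1 = 0
n5 = ¬n4 = ¬0 = 1
n6 = n3 ⊕ n5 = 1 ⊕ 1 = 0
n7 = n6 ⊕ D = 0 ⊕ 1 = 1
So n7 = 1.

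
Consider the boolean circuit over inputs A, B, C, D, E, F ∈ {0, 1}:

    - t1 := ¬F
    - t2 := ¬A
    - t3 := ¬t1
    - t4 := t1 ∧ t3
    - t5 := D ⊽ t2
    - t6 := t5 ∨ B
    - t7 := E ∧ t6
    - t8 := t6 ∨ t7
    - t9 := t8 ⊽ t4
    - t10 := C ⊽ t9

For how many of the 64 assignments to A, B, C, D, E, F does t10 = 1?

t10 = C ⊽ t9 must be 1, so both C = 0 and t9 = 0.
Enumerating the 64 input combinations, 20 give t10 = 1 and 44 give t10 = 0.

20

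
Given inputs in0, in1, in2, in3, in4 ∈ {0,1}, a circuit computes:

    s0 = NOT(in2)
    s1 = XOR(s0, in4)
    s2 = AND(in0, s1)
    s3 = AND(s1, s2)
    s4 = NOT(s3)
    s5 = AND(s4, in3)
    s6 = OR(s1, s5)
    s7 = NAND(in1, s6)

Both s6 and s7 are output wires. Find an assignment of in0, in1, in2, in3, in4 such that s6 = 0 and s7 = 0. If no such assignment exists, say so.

no solution exists

Across all 32 input combinations, none give both s6 = 0 and s7 = 0.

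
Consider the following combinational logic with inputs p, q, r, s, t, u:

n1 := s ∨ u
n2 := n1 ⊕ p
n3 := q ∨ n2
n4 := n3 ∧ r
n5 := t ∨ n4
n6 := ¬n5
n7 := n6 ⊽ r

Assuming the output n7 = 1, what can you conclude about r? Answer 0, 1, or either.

0

n7 = n6 ⊽ r must be 1, so both n6 = 0 and r = 0.
n6 = ¬n5 must be 0, so n5 = 1.
n5 = t ∨ n4 must be 1, so at least one of t, n4 is 1.
Every assignment with n7 = 1 has r = 0; there are 16 such assignment(s).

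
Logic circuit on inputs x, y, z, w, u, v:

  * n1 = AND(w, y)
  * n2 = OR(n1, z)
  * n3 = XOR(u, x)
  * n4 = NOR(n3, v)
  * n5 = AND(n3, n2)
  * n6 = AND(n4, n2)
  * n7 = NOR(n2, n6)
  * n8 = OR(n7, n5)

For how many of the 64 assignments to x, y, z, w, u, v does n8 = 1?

44

n8 = OR(n7, n5) must be 1, so at least one of n7, n5 is 1.
Enumerating the 64 input combinations, 44 give n8 = 1 and 20 give n8 = 0.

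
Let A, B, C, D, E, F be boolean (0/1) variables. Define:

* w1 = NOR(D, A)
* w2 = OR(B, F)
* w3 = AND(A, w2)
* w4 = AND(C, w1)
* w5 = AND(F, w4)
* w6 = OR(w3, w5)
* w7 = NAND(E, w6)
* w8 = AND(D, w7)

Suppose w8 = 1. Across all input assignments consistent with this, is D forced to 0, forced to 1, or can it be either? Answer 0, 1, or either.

1

w8 = AND(D, w7) must be 1, so both D = 1 and w7 = 1.
Every assignment with w8 = 1 has D = 1; there are 26 such assignment(s).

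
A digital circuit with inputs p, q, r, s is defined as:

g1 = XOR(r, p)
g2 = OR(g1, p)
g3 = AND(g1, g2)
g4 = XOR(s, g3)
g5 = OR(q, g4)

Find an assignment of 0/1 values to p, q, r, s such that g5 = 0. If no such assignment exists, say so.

p=1, q=0, r=1, s=0

g5 = OR(q, g4) must be 0, so both q = 0 and g4 = 0.
g4 = XOR(s, g3) must be 0, so s and g3 are equal.
Check with p=1, q=0, r=1, s=0:
g1 = XOR(r, p) = XOR(1, 1) = 0
g2 = OR(g1, p) = OR(0, 1) = 1
g3 = AND(g1, g2) = AND(0, 1) = 0
g4 = XOR(s, g3) = XOR(0, 0) = 0
g5 = OR(q, g4) = OR(0, 0) = 0
So g5 = 0 as required.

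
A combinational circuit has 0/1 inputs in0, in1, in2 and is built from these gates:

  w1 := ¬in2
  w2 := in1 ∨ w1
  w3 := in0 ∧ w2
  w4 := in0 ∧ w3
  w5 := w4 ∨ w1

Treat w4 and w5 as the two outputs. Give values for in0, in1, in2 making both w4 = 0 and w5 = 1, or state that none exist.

Check with in0=0 in1=1 in2=0:
w1 = ¬in2 = ¬0 = 1
w2 = in1 ∨ w1 = 1 ∨ 1 = 1
w3 = in0 ∧ w2 = 0 ∧ 1 = 0
w4 = in0 ∧ w3 = 0 ∧ 0 = 0
w5 = w4 ∨ w1 = 0 ∨ 1 = 1
So w4 = 0 and w5 = 1.

in0=0 in1=1 in2=0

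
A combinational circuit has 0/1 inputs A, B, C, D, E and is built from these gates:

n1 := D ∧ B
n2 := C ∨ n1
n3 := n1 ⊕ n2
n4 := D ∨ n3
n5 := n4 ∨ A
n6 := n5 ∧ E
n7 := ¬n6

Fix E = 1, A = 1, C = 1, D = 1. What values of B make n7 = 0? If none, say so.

B=1

n7 = ¬n6 must be 0, so n6 = 1.
n6 = n5 ∧ E must be 1, so both n5 = 1 and E = 1.
Check with E = 1, A = 1, C = 1, D = 1 and B=1:
n1 = D ∧ B = 1 ∧ 1 = 1
n2 = C ∨ n1 = 1 ∨ 1 = 1
n3 = n1 ⊕ n2 = 1 ⊕ 1 = 0
n4 = D ∨ n3 = 1 ∨ 0 = 1
n5 = n4 ∨ A = 1 ∨ 1 = 1
n6 = n5 ∧ E = 1 ∧ 1 = 1
n7 = ¬n6 = ¬1 = 0
So n7 = 0.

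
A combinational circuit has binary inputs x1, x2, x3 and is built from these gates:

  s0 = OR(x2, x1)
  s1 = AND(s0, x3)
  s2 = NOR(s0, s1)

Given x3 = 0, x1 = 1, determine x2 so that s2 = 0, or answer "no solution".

x2=0

Check with x3 = 0, x1 = 1 and x2=0:
s0 = OR(x2, x1) = OR(0, 1) = 1
s1 = AND(s0, x3) = AND(1, 0) = 0
s2 = NOR(s0, s1) = NOR(1, 0) = 0
So s2 = 0.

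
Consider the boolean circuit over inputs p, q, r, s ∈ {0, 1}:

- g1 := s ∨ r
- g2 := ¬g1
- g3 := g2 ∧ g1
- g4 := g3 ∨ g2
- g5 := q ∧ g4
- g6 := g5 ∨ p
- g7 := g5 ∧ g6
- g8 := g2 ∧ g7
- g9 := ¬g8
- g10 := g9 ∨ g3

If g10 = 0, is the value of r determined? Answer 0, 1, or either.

0

g10 = g9 ∨ g3 must be 0, so both g9 = 0 and g3 = 0.
g9 = ¬g8 must be 0, so g8 = 1.
Every assignment with g10 = 0 has r = 0; there are 2 such assignment(s).
  p=0, q=1, r=0, s=0
  p=1, q=1, r=0, s=0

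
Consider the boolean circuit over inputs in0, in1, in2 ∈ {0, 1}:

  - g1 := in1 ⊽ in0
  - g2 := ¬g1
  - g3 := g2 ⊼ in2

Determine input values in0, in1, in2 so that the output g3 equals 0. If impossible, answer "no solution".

in0=1, in1=0, in2=1

g3 = g2 ⊼ in2 must be 0, so both g2 = 1 and in2 = 1.
Check with in0=1, in1=0, in2=1:
g1 = in1 ⊽ in0 = 0 ⊽ 1 = 0
g2 = ¬g1 = ¬0 = 1
g3 = g2 ⊼ in2 = 1 ⊼ 1 = 0
So g3 = 0 as required.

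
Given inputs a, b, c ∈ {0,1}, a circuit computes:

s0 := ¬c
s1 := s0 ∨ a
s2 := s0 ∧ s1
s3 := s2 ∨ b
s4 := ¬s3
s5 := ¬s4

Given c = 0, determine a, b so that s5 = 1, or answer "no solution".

Check with c = 0 and a=0, b=0:
s0 = ¬c = ¬0 = 1
s1 = s0 ∨ a = 1 ∨ 0 = 1
s2 = s0 ∧ s1 = 1 ∧ 1 = 1
s3 = s2 ∨ b = 1 ∨ 0 = 1
s4 = ¬s3 = ¬1 = 0
s5 = ¬s4 = ¬0 = 1
So s5 = 1.

a=0, b=0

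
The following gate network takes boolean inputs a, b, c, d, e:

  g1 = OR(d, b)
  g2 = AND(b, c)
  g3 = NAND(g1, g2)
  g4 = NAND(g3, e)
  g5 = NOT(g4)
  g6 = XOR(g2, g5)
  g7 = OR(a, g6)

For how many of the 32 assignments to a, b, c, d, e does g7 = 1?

26

g7 = OR(a, g6) must be 1, so at least one of a, g6 is 1.
Enumerating the 32 input combinations, 26 give g7 = 1 and 6 give g7 = 0.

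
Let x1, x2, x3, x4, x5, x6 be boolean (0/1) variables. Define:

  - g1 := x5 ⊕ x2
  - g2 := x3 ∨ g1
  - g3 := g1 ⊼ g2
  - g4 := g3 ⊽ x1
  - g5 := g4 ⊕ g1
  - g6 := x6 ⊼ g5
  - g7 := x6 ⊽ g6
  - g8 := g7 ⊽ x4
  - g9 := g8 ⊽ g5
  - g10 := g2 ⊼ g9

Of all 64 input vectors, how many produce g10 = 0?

g10 = g2 ⊼ g9 must be 0, so both g2 = 1 and g9 = 1.
Enumerating the 64 input combinations, 16 give g10 = 0 and 48 give g10 = 1.

16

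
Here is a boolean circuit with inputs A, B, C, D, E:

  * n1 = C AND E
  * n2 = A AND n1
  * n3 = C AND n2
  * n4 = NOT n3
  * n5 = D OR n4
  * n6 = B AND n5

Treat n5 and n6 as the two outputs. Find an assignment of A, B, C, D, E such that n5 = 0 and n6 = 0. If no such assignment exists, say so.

Check with A=1, B=1, C=1, D=0, E=1:
n1 = C AND E = 1 AND 1 = 1
n2 = A AND n1 = 1 AND 1 = 1
n3 = C AND n2 = 1 AND 1 = 1
n4 = NOT n3 = NOT 1 = 0
n5 = D OR n4 = 0 OR 0 = 0
n6 = B AND n5 = 1 AND 0 = 0
So n5 = 0 and n6 = 0.

A=1, B=1, C=1, D=0, E=1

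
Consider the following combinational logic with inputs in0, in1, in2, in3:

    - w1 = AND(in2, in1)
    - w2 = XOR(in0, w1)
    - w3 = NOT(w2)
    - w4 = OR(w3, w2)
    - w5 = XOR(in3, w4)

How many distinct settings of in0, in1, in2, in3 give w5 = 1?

8

w5 = XOR(in3, w4) must be 1, so in3 and w4 differ.
Enumerating the 16 input combinations, 8 give w5 = 1 and 8 give w5 = 0.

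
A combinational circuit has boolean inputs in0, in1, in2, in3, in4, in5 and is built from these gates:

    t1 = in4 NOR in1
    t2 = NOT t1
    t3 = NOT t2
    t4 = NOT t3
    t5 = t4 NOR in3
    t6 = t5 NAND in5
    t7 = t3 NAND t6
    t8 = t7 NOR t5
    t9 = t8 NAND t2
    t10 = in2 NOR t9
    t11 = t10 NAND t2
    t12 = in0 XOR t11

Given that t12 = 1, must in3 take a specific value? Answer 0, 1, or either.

either

Both values of in3 occur among assignments with t12 = 1:
  in3=0: in0=0, in1=0, in2=0, in3=0, in4=0, in5=0
  in3=1: in0=0, in1=0, in2=0, in3=1, in4=0, in5=0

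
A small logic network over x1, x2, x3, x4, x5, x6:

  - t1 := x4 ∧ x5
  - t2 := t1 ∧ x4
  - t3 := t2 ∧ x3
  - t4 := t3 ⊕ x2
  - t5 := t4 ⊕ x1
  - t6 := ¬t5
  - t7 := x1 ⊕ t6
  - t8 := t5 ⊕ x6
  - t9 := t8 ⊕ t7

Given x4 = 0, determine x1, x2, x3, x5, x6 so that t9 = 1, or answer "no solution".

t9 = t8 ⊕ t7 must be 1, so t8 and t7 differ.
Check with x4 = 0 and x1=0, x2=0, x3=0, x5=0, x6=0:
t1 = x4 ∧ x5 = 0 ∧ 0 = 0
t2 = t1 ∧ x4 = 0 ∧ 0 = 0
t3 = t2 ∧ x3 = 0 ∧ 0 = 0
t4 = t3 ⊕ x2 = 0 ⊕ 0 = 0
t5 = t4 ⊕ x1 = 0 ⊕ 0 = 0
t6 = ¬t5 = ¬0 = 1
t7 = x1 ⊕ t6 = 0 ⊕ 1 = 1
t8 = t5 ⊕ x6 = 0 ⊕ 0 = 0
t9 = t8 ⊕ t7 = 0 ⊕ 1 = 1
So t9 = 1.

x1=0 x2=0 x3=0 x5=0 x6=0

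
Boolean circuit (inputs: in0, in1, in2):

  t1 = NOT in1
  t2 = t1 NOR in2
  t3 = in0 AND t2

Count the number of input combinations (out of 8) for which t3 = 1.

t3 = in0 AND t2 must be 1, so both in0 = 1 and t2 = 1.
Satisfying assignments:
  in0=1, in1=1, in2=0

1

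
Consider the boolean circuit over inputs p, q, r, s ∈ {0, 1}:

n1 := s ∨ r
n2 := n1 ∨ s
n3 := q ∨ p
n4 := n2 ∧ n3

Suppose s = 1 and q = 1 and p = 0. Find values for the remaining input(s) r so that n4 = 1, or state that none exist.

Check with s = 1 and q = 1 and p = 0 and r=0:
n1 = s ∨ r = 1 ∨ 0 = 1
n2 = n1 ∨ s = 1 ∨ 1 = 1
n3 = q ∨ p = 1 ∨ 0 = 1
n4 = n2 ∧ n3 = 1 ∧ 1 = 1
So n4 = 1.

r=0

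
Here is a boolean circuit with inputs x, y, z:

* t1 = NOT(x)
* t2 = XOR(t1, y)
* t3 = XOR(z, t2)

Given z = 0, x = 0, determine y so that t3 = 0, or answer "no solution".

t3 = XOR(z, t2) must be 0, so z and t2 are equal.
Check with z = 0, x = 0 and y=1:
t1 = NOT(x) = NOT 0 = 1
t2 = XOR(t1, y) = XOR(1, 1) = 0
t3 = XOR(z, t2) = XOR(0, 0) = 0
So t3 = 0.

y=1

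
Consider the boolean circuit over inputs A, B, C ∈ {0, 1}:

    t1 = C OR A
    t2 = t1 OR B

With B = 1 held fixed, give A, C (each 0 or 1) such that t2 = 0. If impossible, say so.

no solution exists

With B = 1 fixed, none of the 4 settings of A, C give t2 = 0.
For example, with A=0, C=1:
t1 = C OR A = 1 OR 0 = 1
t2 = t1 OR B = 1 OR 1 = 1
giving t2 = 1 ≠ 0.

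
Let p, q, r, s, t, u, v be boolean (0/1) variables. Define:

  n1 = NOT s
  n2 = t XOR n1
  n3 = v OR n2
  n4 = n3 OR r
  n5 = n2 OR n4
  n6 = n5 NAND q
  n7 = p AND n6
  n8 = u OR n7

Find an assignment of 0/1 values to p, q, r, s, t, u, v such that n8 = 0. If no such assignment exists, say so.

p=0, q=1, r=1, s=1, t=0, u=0, v=1

n8 = u OR n7 must be 0, so both u = 0 and n7 = 0.
Check with p=0, q=1, r=1, s=1, t=0, u=0, v=1:
n1 = NOT s = NOT 1 = 0
n2 = t XOR n1 = 0 XOR 0 = 0
n3 = v OR n2 = 1 OR 0 = 1
n4 = n3 OR r = 1 OR 1 = 1
n5 = n2 OR n4 = 0 OR 1 = 1
n6 = n5 NAND q = 1 NAND 1 = 0
n7 = p AND n6 = 0 AND 0 = 0
n8 = u OR n7 = 0 OR 0 = 0
So n8 = 0 as required.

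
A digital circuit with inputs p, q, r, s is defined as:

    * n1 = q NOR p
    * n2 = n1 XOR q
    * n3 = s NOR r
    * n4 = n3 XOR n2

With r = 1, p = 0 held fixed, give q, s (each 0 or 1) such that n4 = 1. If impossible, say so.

Check with r = 1, p = 0 and q=1, s=0:
n1 = q NOR p = 1 NOR 0 = 0
n2 = n1 XOR q = 0 XOR 1 = 1
n3 = s NOR r = 0 NOR 1 = 0
n4 = n3 XOR n2 = 0 XOR 1 = 1
So n4 = 1.

q=1, s=0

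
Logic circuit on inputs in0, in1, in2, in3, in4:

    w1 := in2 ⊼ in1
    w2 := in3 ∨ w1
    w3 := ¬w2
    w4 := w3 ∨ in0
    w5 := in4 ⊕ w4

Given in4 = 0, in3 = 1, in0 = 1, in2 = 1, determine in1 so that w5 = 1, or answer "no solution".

w5 = in4 ⊕ w4 must be 1, so in4 and w4 differ.
Check with in4 = 0, in3 = 1, in0 = 1, in2 = 1 and in1=0:
w1 = in2 ⊼ in1 = 1 ⊼ 0 = 1
w2 = in3 ∨ w1 = 1 ∨ 1 = 1
w3 = ¬w2 = ¬1 = 0
w4 = w3 ∨ in0 = 0 ∨ 1 = 1
w5 = in4 ⊕ w4 = 0 ⊕ 1 = 1
So w5 = 1.

in1=0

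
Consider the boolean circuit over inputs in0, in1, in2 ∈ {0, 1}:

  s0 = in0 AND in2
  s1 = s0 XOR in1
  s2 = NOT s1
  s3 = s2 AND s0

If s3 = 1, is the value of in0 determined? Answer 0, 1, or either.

s3 = s2 AND s0 must be 1, so both s2 = 1 and s0 = 1.
s2 = NOT s1 must be 1, so s1 = 0.
Every assignment with s3 = 1 has in0 = 1; there are 1 such assignment(s).
  in0=1, in1=1, in2=1

1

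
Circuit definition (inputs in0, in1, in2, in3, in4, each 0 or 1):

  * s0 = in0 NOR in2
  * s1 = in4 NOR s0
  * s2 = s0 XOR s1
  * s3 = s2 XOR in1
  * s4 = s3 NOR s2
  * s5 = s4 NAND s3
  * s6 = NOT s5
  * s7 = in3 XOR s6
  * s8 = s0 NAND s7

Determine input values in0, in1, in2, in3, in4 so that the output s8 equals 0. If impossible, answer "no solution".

in0=0, in1=0, in2=0, in3=1, in4=1

s8 = s0 NAND s7 must be 0, so both s0 = 1 and s7 = 1.
s0 = in0 NOR in2 must be 1, so both in0 = 0 and in2 = 0.
s7 = in3 XOR s6 must be 1, so in3 and s6 differ.
Check with in0=0, in1=0, in2=0, in3=1, in4=1:
s0 = in0 NOR in2 = 0 NOR 0 = 1
s1 = in4 NOR s0 = 1 NOR 1 = 0
s2 = s0 XOR s1 = 1 XOR 0 = 1
s3 = s2 XOR in1 = 1 XOR 0 = 1
s4 = s3 NOR s2 = 1 NOR 1 = 0
s5 = s4 NAND s3 = 0 NAND 1 = 1
s6 = NOT s5 = NOT 1 = 0
s7 = in3 XOR s6 = 1 XOR 0 = 1
s8 = s0 NAND s7 = 1 NAND 1 = 0
So s8 = 0 as required.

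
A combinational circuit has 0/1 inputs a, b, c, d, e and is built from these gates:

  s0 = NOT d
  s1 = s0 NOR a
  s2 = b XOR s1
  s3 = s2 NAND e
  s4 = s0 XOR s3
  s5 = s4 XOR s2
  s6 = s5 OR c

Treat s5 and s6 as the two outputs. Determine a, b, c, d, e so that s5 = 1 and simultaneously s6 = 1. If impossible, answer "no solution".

Check with a=0, b=1, c=1, d=1, e=0:
s0 = NOT d = NOT 1 = 0
s1 = s0 NOR a = 0 NOR 0 = 1
s2 = b XOR s1 = 1 XOR 1 = 0
s3 = s2 NAND e = 0 NAND 0 = 1
s4 = s0 XOR s3 = 0 XOR 1 = 1
s5 = s4 XOR s2 = 1 XOR 0 = 1
s6 = s5 OR c = 1 OR 1 = 1
So s5 = 1 and s6 = 1.

a=0, b=1, c=1, d=1, e=0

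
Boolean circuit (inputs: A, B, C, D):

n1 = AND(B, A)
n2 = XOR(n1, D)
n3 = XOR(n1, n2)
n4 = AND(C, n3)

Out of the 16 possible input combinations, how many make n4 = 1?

n4 = AND(C, n3) must be 1, so both C = 1 and n3 = 1.
n3 = XOR(n1, n2) must be 1, so n1 and n2 differ.
Satisfying assignments:
  A=0, B=0, C=1, D=1
  A=0, B=1, C=1, D=1
  A=1, B=0, C=1, D=1
  A=1, B=1, C=1, D=1

4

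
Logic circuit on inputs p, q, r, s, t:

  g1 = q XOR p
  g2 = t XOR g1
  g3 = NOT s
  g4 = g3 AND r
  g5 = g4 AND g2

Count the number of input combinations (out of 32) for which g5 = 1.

4

g5 = g4 AND g2 must be 1, so both g4 = 1 and g2 = 1.
g4 = g3 AND r must be 1, so both g3 = 1 and r = 1.
Enumerating the 32 input combinations, 4 give g5 = 1 and 28 give g5 = 0.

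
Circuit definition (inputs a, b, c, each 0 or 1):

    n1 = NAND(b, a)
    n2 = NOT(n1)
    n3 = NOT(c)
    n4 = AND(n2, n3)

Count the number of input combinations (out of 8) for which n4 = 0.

n4 = AND(n2, n3) must be 0, so at least one of n2, n3 is 0.
Enumerating the 8 input combinations, 7 give n4 = 0 and 1 give n4 = 1.

7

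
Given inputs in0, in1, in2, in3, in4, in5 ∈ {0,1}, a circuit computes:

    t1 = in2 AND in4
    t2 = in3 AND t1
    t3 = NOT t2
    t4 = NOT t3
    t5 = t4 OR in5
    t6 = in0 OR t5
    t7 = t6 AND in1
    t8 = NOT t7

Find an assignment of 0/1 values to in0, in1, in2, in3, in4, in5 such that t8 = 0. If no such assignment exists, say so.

Check with in0=1, in1=1, in2=0, in3=1, in4=1, in5=0:
t1 = in2 AND in4 = 0 AND 1 = 0
t2 = in3 AND t1 = 1 AND 0 = 0
t3 = NOT t2 = NOT 0 = 1
t4 = NOT t3 = NOT 1 = 0
t5 = t4 OR in5 = 0 OR 0 = 0
t6 = in0 OR t5 = 1 OR 0 = 1
t7 = t6 AND in1 = 1 AND 1 = 1
t8 = NOT t7 = NOT 1 = 0
So t8 = 0 as required.

in0=1, in1=1, in2=0, in3=1, in4=1, in5=0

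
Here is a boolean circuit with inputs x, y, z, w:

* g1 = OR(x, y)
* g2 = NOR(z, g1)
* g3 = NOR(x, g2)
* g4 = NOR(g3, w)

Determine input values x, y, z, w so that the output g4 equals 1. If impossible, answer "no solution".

g4 = NOR(g3, w) must be 1, so both g3 = 0 and w = 0.
g3 = NOR(x, g2) must be 0, so at least one of x, g2 is 1.
Check with x=1, y=0, z=0, w=0:
g1 = OR(x, y) = OR(1, 0) = 1
g2 = NOR(z, g1) = NOR(0, 1) = 0
g3 = NOR(x, g2) = NOR(1, 0) = 0
g4 = NOR(g3, w) = NOR(0, 0) = 1
So g4 = 1 as required.

x=1, y=0, z=0, w=0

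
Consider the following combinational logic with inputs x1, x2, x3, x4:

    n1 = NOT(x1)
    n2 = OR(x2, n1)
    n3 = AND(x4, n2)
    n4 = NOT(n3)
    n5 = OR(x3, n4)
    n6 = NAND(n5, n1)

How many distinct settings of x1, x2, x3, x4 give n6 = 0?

n6 = NAND(n5, n1) must be 0, so both n5 = 1 and n1 = 1.
n5 = OR(x3, n4) must be 1, so at least one of x3, n4 is 1.
n1 = NOT(x1) must be 1, so x1 = 0.
Satisfying assignments:
  x1=0, x2=0, x3=0, x4=0
  x1=0, x2=0, x3=1, x4=0
  x1=0, x2=0, x3=1, x4=1
  x1=0, x2=1, x3=0, x4=0
  x1=0, x2=1, x3=1, x4=0
  x1=0, x2=1, x3=1, x4=1

6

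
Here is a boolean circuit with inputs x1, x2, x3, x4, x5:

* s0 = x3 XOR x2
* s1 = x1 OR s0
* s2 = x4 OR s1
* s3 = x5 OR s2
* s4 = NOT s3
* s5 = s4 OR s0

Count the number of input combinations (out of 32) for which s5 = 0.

s5 = s4 OR s0 must be 0, so both s4 = 0 and s0 = 0.
s4 = NOT s3 must be 0, so s3 = 1.
s0 = x3 XOR x2 must be 0, so x3 and x2 are equal.
Enumerating the 32 input combinations, 14 give s5 = 0 and 18 give s5 = 1.

14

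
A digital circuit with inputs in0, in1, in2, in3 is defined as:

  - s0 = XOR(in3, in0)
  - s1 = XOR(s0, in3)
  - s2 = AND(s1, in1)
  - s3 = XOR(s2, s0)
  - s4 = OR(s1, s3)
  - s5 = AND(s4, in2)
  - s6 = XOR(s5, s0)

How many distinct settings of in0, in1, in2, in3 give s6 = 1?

6

s6 = XOR(s5, s0) must be 1, so s5 and s0 differ.
Satisfying assignments:
  in0=0, in1=0, in2=0, in3=1
  in0=0, in1=1, in2=0, in3=1
  in0=1, in1=0, in2=0, in3=0
  in0=1, in1=0, in2=1, in3=1
  in0=1, in1=1, in2=0, in3=0
  in0=1, in1=1, in2=1, in3=1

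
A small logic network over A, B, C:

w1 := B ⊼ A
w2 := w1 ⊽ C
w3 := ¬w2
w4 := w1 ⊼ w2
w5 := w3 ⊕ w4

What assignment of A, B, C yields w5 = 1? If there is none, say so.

A=1, B=1, C=0

w5 = w3 ⊕ w4 must be 1, so w3 and w4 differ.
Check with A=1, B=1, C=0:
w1 = B ⊼ A = 1 ⊼ 1 = 0
w2 = w1 ⊽ C = 0 ⊽ 0 = 1
w3 = ¬w2 = ¬1 = 0
w4 = w1 ⊼ w2 = 0 ⊼ 1 = 1
w5 = w3 ⊕ w4 = 0 ⊕ 1 = 1
So w5 = 1 as required.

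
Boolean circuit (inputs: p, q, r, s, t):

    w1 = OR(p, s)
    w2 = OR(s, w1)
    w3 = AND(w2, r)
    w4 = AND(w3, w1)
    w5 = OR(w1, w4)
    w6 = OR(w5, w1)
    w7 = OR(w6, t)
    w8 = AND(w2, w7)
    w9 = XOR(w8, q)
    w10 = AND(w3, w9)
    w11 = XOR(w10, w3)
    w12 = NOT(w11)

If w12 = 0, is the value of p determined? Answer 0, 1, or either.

either

Both values of p occur among assignments with w12 = 0:
  p=0: p=0, q=1, r=1, s=1, t=0
  p=1: p=1, q=1, r=1, s=0, t=0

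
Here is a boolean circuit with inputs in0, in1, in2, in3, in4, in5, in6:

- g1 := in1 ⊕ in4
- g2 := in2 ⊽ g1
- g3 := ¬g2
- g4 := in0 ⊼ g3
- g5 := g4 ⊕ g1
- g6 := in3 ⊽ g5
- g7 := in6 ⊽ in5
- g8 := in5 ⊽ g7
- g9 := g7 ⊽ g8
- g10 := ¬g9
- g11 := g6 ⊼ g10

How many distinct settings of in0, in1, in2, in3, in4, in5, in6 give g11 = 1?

116

g11 = g6 ⊼ g10 must be 1, so at least one of g6, g10 is 0.
Enumerating the 128 input combinations, 116 give g11 = 1 and 12 give g11 = 0.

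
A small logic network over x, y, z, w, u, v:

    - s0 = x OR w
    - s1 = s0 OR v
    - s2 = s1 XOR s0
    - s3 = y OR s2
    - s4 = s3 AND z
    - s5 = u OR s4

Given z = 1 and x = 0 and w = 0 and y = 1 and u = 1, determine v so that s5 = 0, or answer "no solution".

no solution exists

With z = 1 and x = 0 and w = 0 and y = 1 and u = 1 fixed, none of the 2 settings of v give s5 = 0.
For example, with v=0:
s0 = x OR w = 0 OR 0 = 0
s1 = s0 OR v = 0 OR 0 = 0
s2 = s1 XOR s0 = 0 XOR 0 = 0
s3 = y OR s2 = 1 OR 0 = 1
s4 = s3 AND z = 1 AND 1 = 1
s5 = u OR s4 = 1 OR 1 = 1
giving s5 = 1 ≠ 0.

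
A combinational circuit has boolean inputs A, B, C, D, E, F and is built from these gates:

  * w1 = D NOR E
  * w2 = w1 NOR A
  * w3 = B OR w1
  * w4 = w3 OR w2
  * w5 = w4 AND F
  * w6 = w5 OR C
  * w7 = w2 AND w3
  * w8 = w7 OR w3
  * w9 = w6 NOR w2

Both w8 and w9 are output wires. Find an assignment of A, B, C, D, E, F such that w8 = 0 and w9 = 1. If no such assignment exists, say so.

A=1, B=0, C=0, D=1, E=1, F=1

Check with A=1, B=0, C=0, D=1, E=1, F=1:
w1 = D NOR E = 1 NOR 1 = 0
w2 = w1 NOR A = 0 NOR 1 = 0
w3 = B OR w1 = 0 OR 0 = 0
w4 = w3 OR w2 = 0 OR 0 = 0
w5 = w4 AND F = 0 AND 1 = 0
w6 = w5 OR C = 0 OR 0 = 0
w7 = w2 AND w3 = 0 AND 0 = 0
w8 = w7 OR w3 = 0 OR 0 = 0
w9 = w6 NOR w2 = 0 NOR 0 = 1
So w8 = 0 and w9 = 1.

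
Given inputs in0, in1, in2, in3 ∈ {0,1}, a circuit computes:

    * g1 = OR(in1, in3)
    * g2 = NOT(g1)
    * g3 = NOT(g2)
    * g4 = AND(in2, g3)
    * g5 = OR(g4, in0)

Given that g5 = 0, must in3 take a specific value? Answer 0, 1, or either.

Both values of in3 occur among assignments with g5 = 0:
  in3=0: in0=0, in1=0, in2=0, in3=0
  in3=1: in0=0, in1=0, in2=0, in3=1

either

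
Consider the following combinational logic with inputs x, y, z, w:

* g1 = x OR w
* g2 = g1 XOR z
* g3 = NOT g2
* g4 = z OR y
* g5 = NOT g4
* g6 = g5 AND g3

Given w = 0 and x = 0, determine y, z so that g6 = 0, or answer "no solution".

g6 = g5 AND g3 must be 0, so at least one of g5, g3 is 0.
Check with w = 0 and x = 0 and y=0, z=1:
g1 = x OR w = 0 OR 0 = 0
g2 = g1 XOR z = 0 XOR 1 = 1
g3 = NOT g2 = NOT 1 = 0
g4 = z OR y = 1 OR 0 = 1
g5 = NOT g4 = NOT 1 = 0
g6 = g5 AND g3 = 0 AND 0 = 0
So g6 = 0.

y=0 z=1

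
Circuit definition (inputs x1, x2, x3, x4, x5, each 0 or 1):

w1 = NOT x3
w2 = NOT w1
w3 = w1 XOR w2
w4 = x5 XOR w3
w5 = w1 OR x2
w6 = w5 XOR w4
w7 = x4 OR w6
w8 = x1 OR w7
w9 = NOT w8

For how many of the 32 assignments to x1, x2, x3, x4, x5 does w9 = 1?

4

w9 = NOT w8 must be 1, so w8 = 0.
w8 = x1 OR w7 must be 0, so both x1 = 0 and w7 = 0.
Satisfying assignments:
  x1=0, x2=0, x3=0, x4=0, x5=0
  x1=0, x2=0, x3=1, x4=0, x5=1
  x1=0, x2=1, x3=0, x4=0, x5=0
  x1=0, x2=1, x3=1, x4=0, x5=0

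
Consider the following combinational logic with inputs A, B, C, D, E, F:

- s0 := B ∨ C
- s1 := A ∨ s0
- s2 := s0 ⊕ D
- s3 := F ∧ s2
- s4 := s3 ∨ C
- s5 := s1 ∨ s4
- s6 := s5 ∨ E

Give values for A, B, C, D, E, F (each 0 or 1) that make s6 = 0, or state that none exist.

s6 = s5 ∨ E must be 0, so both s5 = 0 and E = 0.
Check with A=0, B=0, C=0, D=1, E=0, F=0:
s0 = B ∨ C = 0 ∨ 0 = 0
s1 = A ∨ s0 = 0 ∨ 0 = 0
s2 = s0 ⊕ D = 0 ⊕ 1 = 1
s3 = F ∧ s2 = 0 ∧ 1 = 0
s4 = s3 ∨ C = 0 ∨ 0 = 0
s5 = s1 ∨ s4 = 0 ∨ 0 = 0
s6 = s5 ∨ E = 0 ∨ 0 = 0
So s6 = 0 as required.

A=0, B=0, C=0, D=1, E=0, F=0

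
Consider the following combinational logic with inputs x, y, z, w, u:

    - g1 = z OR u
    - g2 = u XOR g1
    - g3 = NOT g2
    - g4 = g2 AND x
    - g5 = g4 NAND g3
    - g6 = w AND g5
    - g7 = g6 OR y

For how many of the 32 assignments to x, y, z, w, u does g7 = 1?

24

g7 = g6 OR y must be 1, so at least one of g6, y is 1.
Enumerating the 32 input combinations, 24 give g7 = 1 and 8 give g7 = 0.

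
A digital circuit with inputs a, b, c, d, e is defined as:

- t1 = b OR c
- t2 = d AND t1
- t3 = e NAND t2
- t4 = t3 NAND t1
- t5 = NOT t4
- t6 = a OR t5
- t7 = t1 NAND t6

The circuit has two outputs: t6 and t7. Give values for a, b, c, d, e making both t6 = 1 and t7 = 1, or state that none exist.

a=1, b=0, c=0, d=0, e=1

Check with a=1, b=0, c=0, d=0, e=1:
t1 = b OR c = 0 OR 0 = 0
t2 = d AND t1 = 0 AND 0 = 0
t3 = e NAND t2 = 1 NAND 0 = 1
t4 = t3 NAND t1 = 1 NAND 0 = 1
t5 = NOT t4 = NOT 1 = 0
t6 = a OR t5 = 1 OR 0 = 1
t7 = t1 NAND t6 = 0 NAND 1 = 1
So t6 = 1 and t7 = 1.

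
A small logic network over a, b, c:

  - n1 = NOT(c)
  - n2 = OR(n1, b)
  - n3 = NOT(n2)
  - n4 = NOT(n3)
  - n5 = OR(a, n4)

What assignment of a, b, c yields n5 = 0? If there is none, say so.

n5 = OR(a, n4) must be 0, so both a = 0 and n4 = 0.
Check with a=0, b=0, c=1:
n1 = NOT(c) = NOT 1 = 0
n2 = OR(n1, b) = OR(0, 0) = 0
n3 = NOT(n2) = NOT 0 = 1
n4 = NOT(n3) = NOT 1 = 0
n5 = OR(a, n4) = OR(0, 0) = 0
So n5 = 0 as required.

a=0, b=0, c=1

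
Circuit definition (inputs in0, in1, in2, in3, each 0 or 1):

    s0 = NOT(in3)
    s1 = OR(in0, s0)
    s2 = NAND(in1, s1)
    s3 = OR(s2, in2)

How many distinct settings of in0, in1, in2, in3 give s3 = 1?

13

s3 = OR(s2, in2) must be 1, so at least one of s2, in2 is 1.
Enumerating the 16 input combinations, 13 give s3 = 1 and 3 give s3 = 0.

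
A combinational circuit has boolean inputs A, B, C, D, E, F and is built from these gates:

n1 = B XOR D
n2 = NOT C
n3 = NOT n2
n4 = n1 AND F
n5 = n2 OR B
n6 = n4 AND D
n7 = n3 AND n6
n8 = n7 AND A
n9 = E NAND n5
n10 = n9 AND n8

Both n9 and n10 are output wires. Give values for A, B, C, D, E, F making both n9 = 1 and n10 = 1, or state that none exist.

Check with A=1, B=0, C=1, D=1, E=0, F=1:
n1 = B XOR D = 0 XOR 1 = 1
n2 = NOT C = NOT 1 = 0
n3 = NOT n2 = NOT 0 = 1
n4 = n1 AND F = 1 AND 1 = 1
n5 = n2 OR B = 0 OR 0 = 0
n6 = n4 AND D = 1 AND 1 = 1
n7 = n3 AND n6 = 1 AND 1 = 1
n8 = n7 AND A = 1 AND 1 = 1
n9 = E NAND n5 = 0 NAND 0 = 1
n10 = n9 AND n8 = 1 AND 1 = 1
So n9 = 1 and n10 = 1.

A=1, B=0, C=1, D=1, E=0, F=1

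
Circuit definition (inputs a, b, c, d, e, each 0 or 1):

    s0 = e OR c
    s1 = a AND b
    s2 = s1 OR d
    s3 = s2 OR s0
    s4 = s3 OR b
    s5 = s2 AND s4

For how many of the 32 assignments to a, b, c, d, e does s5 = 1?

20

s5 = s2 AND s4 must be 1, so both s2 = 1 and s4 = 1.
s2 = s1 OR d must be 1, so at least one of s1, d is 1.
s4 = s3 OR b must be 1, so at least one of s3, b is 1.
Enumerating the 32 input combinations, 20 give s5 = 1 and 12 give s5 = 0.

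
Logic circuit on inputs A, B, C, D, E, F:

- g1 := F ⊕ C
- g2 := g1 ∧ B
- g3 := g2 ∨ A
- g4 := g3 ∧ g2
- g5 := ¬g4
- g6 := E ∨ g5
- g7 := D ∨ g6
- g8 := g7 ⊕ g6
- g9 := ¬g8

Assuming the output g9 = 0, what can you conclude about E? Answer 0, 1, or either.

0

g9 = ¬g8 must be 0, so g8 = 1.
g8 = g7 ⊕ g6 must be 1, so g7 and g6 differ.
Every assignment with g9 = 0 has E = 0; there are 4 such assignment(s).
  A=0, B=1, C=0, D=1, E=0, F=1
  A=0, B=1, C=1, D=1, E=0, F=0
  A=1, B=1, C=0, D=1, E=0, F=1
  A=1, B=1, C=1, D=1, E=0, F=0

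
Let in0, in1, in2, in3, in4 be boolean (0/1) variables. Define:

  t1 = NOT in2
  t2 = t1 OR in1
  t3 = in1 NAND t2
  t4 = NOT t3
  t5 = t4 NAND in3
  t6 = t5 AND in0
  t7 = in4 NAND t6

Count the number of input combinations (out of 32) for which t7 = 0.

t7 = in4 NAND t6 must be 0, so both in4 = 1 and t6 = 1.
t6 = t5 AND in0 must be 1, so both t5 = 1 and in0 = 1.
t5 = t4 NAND in3 must be 1, so at least one of t4, in3 is 0.
Enumerating the 32 input combinations, 6 give t7 = 0 and 26 give t7 = 1.

6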